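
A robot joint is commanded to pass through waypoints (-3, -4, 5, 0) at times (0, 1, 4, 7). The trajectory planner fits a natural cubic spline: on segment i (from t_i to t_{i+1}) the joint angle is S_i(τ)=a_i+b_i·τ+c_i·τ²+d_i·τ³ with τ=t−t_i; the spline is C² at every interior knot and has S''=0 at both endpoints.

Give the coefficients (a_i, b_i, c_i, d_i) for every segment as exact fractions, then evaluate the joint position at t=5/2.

  seg 0: a=-3 b=-149/87 c=0 d=62/87
  seg 1: a=-4 b=37/87 c=62/29 d=-334/783
  seg 2: a=5 b=151/87 c=-148/87 d=148/783
S(5/2) = 1/116

Δ: Δ0=-1, Δ1=3, Δ2=-5/3
row 1: diag=8, rhs=24; c'=3/8, d'=3
row 2: denom=12−3·3/8=87/8; d'=(-28−3·3)/(87/8)=-296/87
back: M2=-296/87
back: M1=3−3/8·-296/87=124/29
M: M0=0, M1=124/29, M2=-296/87, M3=0
seg 0: a=-3, c=M0/2=0, d=(M1−M0)/(6·1)=62/87, b=Δ0−h0·(2M0+M1)/6=-149/87
seg 1: a=-4, c=M1/2=62/29, d=(M2−M1)/(6·3)=-334/783, b=Δ1−h1·(2M1+M2)/6=37/87
seg 2: a=5, c=M2/2=-148/87, d=(M3−M2)/(6·3)=148/783, b=Δ2−h2·(2M2+M3)/6=151/87
t_q=5/2 → seg 1, τ=3/2; S=-4+37/87·τ+62/29·τ²+-334/783·τ³=1/116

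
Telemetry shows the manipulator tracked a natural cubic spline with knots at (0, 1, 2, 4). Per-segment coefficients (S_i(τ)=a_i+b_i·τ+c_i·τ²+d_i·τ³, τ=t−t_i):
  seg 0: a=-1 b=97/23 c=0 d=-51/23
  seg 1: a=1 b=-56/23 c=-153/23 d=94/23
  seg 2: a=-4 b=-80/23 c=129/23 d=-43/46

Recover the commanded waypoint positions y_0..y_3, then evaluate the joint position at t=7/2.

y_0=-1 y_1=1 y_2=-4 y_3=4
S(7/2) = 91/368

y_0 = S_0(0) = a_0 = -1
y_1 = S_1(0) = a_1 = 1
y_2 = S_2(0) = a_2 = -4
y_3 = S_2(2) = 4
t_q=7/2 is in segment 2 (τ=3/2); S_2(τ)=91/368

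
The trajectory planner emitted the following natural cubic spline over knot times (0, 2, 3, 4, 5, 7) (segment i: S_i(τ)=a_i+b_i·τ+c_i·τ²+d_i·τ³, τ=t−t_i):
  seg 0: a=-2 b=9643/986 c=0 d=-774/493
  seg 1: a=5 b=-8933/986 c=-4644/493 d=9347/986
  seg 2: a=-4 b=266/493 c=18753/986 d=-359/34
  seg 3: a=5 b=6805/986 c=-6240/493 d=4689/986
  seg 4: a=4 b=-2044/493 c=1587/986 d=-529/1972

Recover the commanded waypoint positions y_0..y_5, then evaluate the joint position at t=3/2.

y_0 = S_0(0) = a_0 = -2
y_1 = S_1(0) = a_1 = 5
y_2 = S_2(0) = a_2 = -4
y_3 = S_3(0) = a_3 = 5
y_4 = S_4(0) = a_4 = 4
y_5 = S_4(2) = 0
t_q=3/2 is in segment 0 (τ=3/2); S_0(τ)=3634/493

y_0=-2 y_1=5 y_2=-4 y_3=5 y_4=4 y_5=0
S(3/2) = 3634/493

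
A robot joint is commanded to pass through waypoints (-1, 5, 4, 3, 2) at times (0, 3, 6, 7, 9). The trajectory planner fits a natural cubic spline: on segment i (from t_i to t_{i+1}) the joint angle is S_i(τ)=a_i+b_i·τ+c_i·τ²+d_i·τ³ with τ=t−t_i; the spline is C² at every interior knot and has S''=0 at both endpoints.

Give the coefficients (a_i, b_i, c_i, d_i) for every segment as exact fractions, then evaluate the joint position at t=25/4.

Δ: Δ0=2, Δ1=-1/3, Δ2=-1, Δ3=-1/2
row 1: diag=12, rhs=-14; c'=1/4, d'=-7/6
row 2: denom=8−3·1/4=29/4; d'=(-4−3·-7/6)/(29/4)=-2/29
row 3: denom=6−1·4/29=170/29; d'=(3−1·-2/29)/(170/29)=89/170
back: M3=89/170
back: M2=-2/29−4/29·89/170=-12/85
back: M1=-7/6−1/4·-12/85=-577/510
M: M0=0, M1=-577/510, M2=-12/85, M3=89/170, M4=0
seg 0: a=-1, c=M0/2=0, d=(M1−M0)/(6·3)=-577/9180, b=Δ0−h0·(2M0+M1)/6=2617/1020
seg 1: a=5, c=M1/2=-577/1020, d=(M2−M1)/(6·3)=101/1836, b=Δ1−h1·(2M1+M2)/6=443/510
seg 2: a=4, c=M2/2=-6/85, d=(M3−M2)/(6·1)=113/1020, b=Δ2−h2·(2M2+M3)/6=-1061/1020
seg 3: a=3, c=M3/2=89/340, d=(M4−M3)/(6·2)=-89/2040, b=Δ3−h3·(2M3+M4)/6=-433/510
t_q=25/4 → seg 2, τ=1/4; S=4+-1061/1020·τ+-6/85·τ²+113/1020·τ³=81323/21760

  seg 0: a=-1 b=2617/1020 c=0 d=-577/9180
  seg 1: a=5 b=443/510 c=-577/1020 d=101/1836
  seg 2: a=4 b=-1061/1020 c=-6/85 d=113/1020
  seg 3: a=3 b=-433/510 c=89/340 d=-89/2040
S(25/4) = 81323/21760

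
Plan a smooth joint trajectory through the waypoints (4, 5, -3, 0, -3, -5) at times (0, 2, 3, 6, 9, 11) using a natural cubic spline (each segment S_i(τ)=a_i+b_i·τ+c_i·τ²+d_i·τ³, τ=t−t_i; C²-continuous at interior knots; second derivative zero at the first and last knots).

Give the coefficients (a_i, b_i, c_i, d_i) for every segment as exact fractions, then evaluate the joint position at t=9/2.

Δ: Δ0=1/2, Δ1=-8, Δ2=1, Δ3=-1, Δ4=-1
row 1: diag=6, rhs=-51; c'=1/6, d'=-17/2
row 2: denom=8−1·1/6=47/6; d'=(54−1·-17/2)/(47/6)=375/47
row 3: denom=12−3·18/47=510/47; d'=(-12−3·375/47)/(510/47)=-563/170
row 4: denom=10−3·47/170=1559/170; d'=(0−3·-563/170)/(1559/170)=1689/1559
back: M4=1689/1559
back: M3=-563/170−47/170·1689/1559=-5630/1559
back: M2=375/47−18/47·-5630/1559=14595/1559
back: M1=-17/2−1/6·14595/1559=-15684/1559
M: M0=0, M1=-15684/1559, M2=14595/1559, M3=-5630/1559, M4=1689/1559, M5=0
seg 0: a=4, c=M0/2=0, d=(M1−M0)/(6·2)=-1307/1559, b=Δ0−h0·(2M0+M1)/6=12015/3118
seg 1: a=5, c=M1/2=-7842/1559, d=(M2−M1)/(6·1)=10093/3118, b=Δ1−h1·(2M1+M2)/6=-19353/3118
seg 2: a=-3, c=M2/2=14595/3118, d=(M3−M2)/(6·3)=-20225/28062, b=Δ2−h2·(2M2+M3)/6=-10221/1559
seg 3: a=0, c=M3/2=-2815/1559, d=(M4−M3)/(6·3)=7319/28062, b=Δ3−h3·(2M3+M4)/6=6453/3118
seg 4: a=-3, c=M4/2=1689/3118, d=(M5−M4)/(6·2)=-563/6236, b=Δ4−h4·(2M4+M5)/6=-2685/1559
t_q=9/2 → seg 2, τ=3/2; S=-3+-10221/1559·τ+14595/3118·τ²+-20225/28062·τ³=-118101/24944

  seg 0: a=4 b=12015/3118 c=0 d=-1307/1559
  seg 1: a=5 b=-19353/3118 c=-7842/1559 d=10093/3118
  seg 2: a=-3 b=-10221/1559 c=14595/3118 d=-20225/28062
  seg 3: a=0 b=6453/3118 c=-2815/1559 d=7319/28062
  seg 4: a=-3 b=-2685/1559 c=1689/3118 d=-563/6236
S(9/2) = -118101/24944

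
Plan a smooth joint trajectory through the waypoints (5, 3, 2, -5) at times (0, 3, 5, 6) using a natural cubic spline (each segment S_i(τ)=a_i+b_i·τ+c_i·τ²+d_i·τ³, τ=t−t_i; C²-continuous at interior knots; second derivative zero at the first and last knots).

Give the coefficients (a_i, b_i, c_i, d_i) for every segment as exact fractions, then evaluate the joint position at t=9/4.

Δ: Δ0=-2/3, Δ1=-1/2, Δ2=-7
row 1: diag=10, rhs=1; c'=1/5, d'=1/10
row 2: denom=6−2·1/5=28/5; d'=(-39−2·1/10)/(28/5)=-7
back: M2=-7
back: M1=1/10−1/5·-7=3/2
M: M0=0, M1=3/2, M2=-7, M3=0
seg 0: a=5, c=M0/2=0, d=(M1−M0)/(6·3)=1/12, b=Δ0−h0·(2M0+M1)/6=-17/12
seg 1: a=3, c=M1/2=3/4, d=(M2−M1)/(6·2)=-17/24, b=Δ1−h1·(2M1+M2)/6=5/6
seg 2: a=2, c=M2/2=-7/2, d=(M3−M2)/(6·1)=7/6, b=Δ2−h2·(2M2+M3)/6=-14/3
t_q=9/4 → seg 0, τ=9/4; S=5+-17/12·τ+0·τ²+1/12·τ³=707/256

  seg 0: a=5 b=-17/12 c=0 d=1/12
  seg 1: a=3 b=5/6 c=3/4 d=-17/24
  seg 2: a=2 b=-14/3 c=-7/2 d=7/6
S(9/4) = 707/256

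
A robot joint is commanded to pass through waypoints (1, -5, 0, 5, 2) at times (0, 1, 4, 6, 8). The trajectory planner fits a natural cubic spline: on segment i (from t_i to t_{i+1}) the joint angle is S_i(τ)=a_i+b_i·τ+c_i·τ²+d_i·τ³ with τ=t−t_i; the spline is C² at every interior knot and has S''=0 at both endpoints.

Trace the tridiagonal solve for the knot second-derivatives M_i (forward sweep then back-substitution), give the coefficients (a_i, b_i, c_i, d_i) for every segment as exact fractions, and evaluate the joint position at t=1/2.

Δ: Δ0=-6, Δ1=5/3, Δ2=5/2, Δ3=-3/2
row 1: diag=8, rhs=46; c'=3/8, d'=23/4
row 2: denom=10−3·3/8=71/8; d'=(5−3·23/4)/(71/8)=-98/71
row 3: denom=8−2·16/71=536/71; d'=(-24−2·-98/71)/(536/71)=-377/134
back: M3=-377/134
back: M2=-98/71−16/71·-377/134=-50/67
back: M1=23/4−3/8·-50/67=404/67
M: M0=0, M1=404/67, M2=-50/67, M3=-377/134, M4=0
seg 0: a=1, c=M0/2=0, d=(M1−M0)/(6·1)=202/201, b=Δ0−h0·(2M0+M1)/6=-1408/201
seg 1: a=-5, c=M1/2=202/67, d=(M2−M1)/(6·3)=-227/603, b=Δ1−h1·(2M1+M2)/6=-802/201
seg 2: a=0, c=M2/2=-25/67, d=(M3−M2)/(6·2)=-277/1608, b=Δ2−h2·(2M2+M3)/6=791/201
seg 3: a=5, c=M3/2=-377/268, d=(M4−M3)/(6·2)=377/1608, b=Δ3−h3·(2M3+M4)/6=151/402
t_q=1/2 → seg 0, τ=1/2; S=1+-1408/201·τ+0·τ²+202/201·τ³=-637/268

  seg 0: a=1 b=-1408/201 c=0 d=202/201
  seg 1: a=-5 b=-802/201 c=202/67 d=-227/603
  seg 2: a=0 b=791/201 c=-25/67 d=-277/1608
  seg 3: a=5 b=151/402 c=-377/268 d=377/1608
S(1/2) = -637/268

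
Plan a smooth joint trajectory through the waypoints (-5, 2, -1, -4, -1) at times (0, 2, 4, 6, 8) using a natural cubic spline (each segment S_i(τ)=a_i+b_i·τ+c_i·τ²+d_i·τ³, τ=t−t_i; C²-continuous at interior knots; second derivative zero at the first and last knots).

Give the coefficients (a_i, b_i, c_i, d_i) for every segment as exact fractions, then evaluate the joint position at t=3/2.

  seg 0: a=-5 b=67/14 c=0 d=-9/28
  seg 1: a=2 b=13/14 c=-27/14 d=5/14
  seg 2: a=-1 b=-5/2 c=3/14 d=1/7
  seg 3: a=-4 b=1/14 c=15/14 d=-5/28
S(3/2) = 35/32

Δ: Δ0=7/2, Δ1=-3/2, Δ2=-3/2, Δ3=3/2
row 1: diag=8, rhs=-30; c'=1/4, d'=-15/4
row 2: denom=8−2·1/4=15/2; d'=(0−2·-15/4)/(15/2)=1
row 3: denom=8−2·4/15=112/15; d'=(18−2·1)/(112/15)=15/7
back: M3=15/7
back: M2=1−4/15·15/7=3/7
back: M1=-15/4−1/4·3/7=-27/7
M: M0=0, M1=-27/7, M2=3/7, M3=15/7, M4=0
seg 0: a=-5, c=M0/2=0, d=(M1−M0)/(6·2)=-9/28, b=Δ0−h0·(2M0+M1)/6=67/14
seg 1: a=2, c=M1/2=-27/14, d=(M2−M1)/(6·2)=5/14, b=Δ1−h1·(2M1+M2)/6=13/14
seg 2: a=-1, c=M2/2=3/14, d=(M3−M2)/(6·2)=1/7, b=Δ2−h2·(2M2+M3)/6=-5/2
seg 3: a=-4, c=M3/2=15/14, d=(M4−M3)/(6·2)=-5/28, b=Δ3−h3·(2M3+M4)/6=1/14
t_q=3/2 → seg 0, τ=3/2; S=-5+67/14·τ+0·τ²+-9/28·τ³=35/32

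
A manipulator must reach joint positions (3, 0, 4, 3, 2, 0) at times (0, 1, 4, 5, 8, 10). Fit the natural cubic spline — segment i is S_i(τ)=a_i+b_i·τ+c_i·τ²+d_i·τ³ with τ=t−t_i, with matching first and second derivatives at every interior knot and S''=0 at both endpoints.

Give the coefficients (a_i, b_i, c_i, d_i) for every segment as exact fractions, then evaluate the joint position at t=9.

Δ: Δ0=-3, Δ1=4/3, Δ2=-1, Δ3=-1/3, Δ4=-1
row 1: diag=8, rhs=26; c'=3/8, d'=13/4
row 2: denom=8−3·3/8=55/8; d'=(-14−3·13/4)/(55/8)=-38/11
row 3: denom=8−1·8/55=432/55; d'=(4−1·-38/11)/(432/55)=205/216
row 4: denom=10−3·55/144=425/48; d'=(-4−3·205/216)/(425/48)=-58/75
back: M4=-58/75
back: M3=205/216−55/144·-58/75=56/45
back: M2=-38/11−8/55·56/45=-818/225
back: M1=13/4−3/8·-818/225=346/75
M: M0=0, M1=346/75, M2=-818/225, M3=56/45, M4=-58/75, M5=0
seg 0: a=3, c=M0/2=0, d=(M1−M0)/(6·1)=173/225, b=Δ0−h0·(2M0+M1)/6=-848/225
seg 1: a=0, c=M1/2=173/75, d=(M2−M1)/(6·3)=-928/2025, b=Δ1−h1·(2M1+M2)/6=-329/225
seg 2: a=4, c=M2/2=-409/225, d=(M3−M2)/(6·1)=61/75, b=Δ2−h2·(2M2+M3)/6=1/225
seg 3: a=3, c=M3/2=28/45, d=(M4−M3)/(6·3)=-227/2025, b=Δ3−h3·(2M3+M4)/6=-268/225
seg 4: a=2, c=M4/2=-29/75, d=(M5−M4)/(6·2)=29/450, b=Δ4−h4·(2M4+M5)/6=-109/225
t_q=9 → seg 4, τ=1; S=2+-109/225·τ+-29/75·τ²+29/450·τ³=179/150

  seg 0: a=3 b=-848/225 c=0 d=173/225
  seg 1: a=0 b=-329/225 c=173/75 d=-928/2025
  seg 2: a=4 b=1/225 c=-409/225 d=61/75
  seg 3: a=3 b=-268/225 c=28/45 d=-227/2025
  seg 4: a=2 b=-109/225 c=-29/75 d=29/450
S(9) = 179/150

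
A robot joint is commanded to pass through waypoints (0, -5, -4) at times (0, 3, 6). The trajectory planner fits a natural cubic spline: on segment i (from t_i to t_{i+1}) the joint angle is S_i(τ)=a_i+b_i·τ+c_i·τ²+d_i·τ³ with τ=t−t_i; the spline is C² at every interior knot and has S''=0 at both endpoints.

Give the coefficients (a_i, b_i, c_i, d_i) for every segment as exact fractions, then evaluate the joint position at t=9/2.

  seg 0: a=0 b=-13/6 c=0 d=1/18
  seg 1: a=-5 b=-2/3 c=1/2 d=-1/18
S(9/2) = -81/16

Δ: Δ0=-5/3, Δ1=1/3
row 1: diag=12, rhs=12; c'=1/4, d'=1
back: M1=1
M: M0=0, M1=1, M2=0
seg 0: a=0, c=M0/2=0, d=(M1−M0)/(6·3)=1/18, b=Δ0−h0·(2M0+M1)/6=-13/6
seg 1: a=-5, c=M1/2=1/2, d=(M2−M1)/(6·3)=-1/18, b=Δ1−h1·(2M1+M2)/6=-2/3
t_q=9/2 → seg 1, τ=3/2; S=-5+-2/3·τ+1/2·τ²+-1/18·τ³=-81/16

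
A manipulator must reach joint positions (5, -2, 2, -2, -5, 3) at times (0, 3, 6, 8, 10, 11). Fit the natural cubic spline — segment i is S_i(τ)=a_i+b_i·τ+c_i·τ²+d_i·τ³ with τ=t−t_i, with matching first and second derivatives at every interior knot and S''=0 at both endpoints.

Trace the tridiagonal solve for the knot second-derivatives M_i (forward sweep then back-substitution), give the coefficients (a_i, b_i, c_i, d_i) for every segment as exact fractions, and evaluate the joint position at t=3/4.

  seg 0: a=5 b=-1361/383 c=0 d=1402/10341
  seg 1: a=-2 b=41/383 c=1402/1149 d=-2797/10341
  seg 2: a=2 b=48/383 c=-465/383 d=29/383
  seg 3: a=-2 b=-1464/383 c=-291/383 d=2943/3064
  seg 4: a=-5 b=3573/766 c=7665/1532 d=-2555/1532
S(3/4) = 29317/12256

Δ: Δ0=-7/3, Δ1=4/3, Δ2=-2, Δ3=-3/2, Δ4=8
row 1: diag=12, rhs=22; c'=1/4, d'=11/6
row 2: denom=10−3·1/4=37/4; d'=(-20−3·11/6)/(37/4)=-102/37
row 3: denom=8−2·8/37=280/37; d'=(3−2·-102/37)/(280/37)=9/8
row 4: denom=6−2·37/140=383/70; d'=(57−2·9/8)/(383/70)=7665/766
back: M4=7665/766
back: M3=9/8−37/140·7665/766=-582/383
back: M2=-102/37−8/37·-582/383=-930/383
back: M1=11/6−1/4·-930/383=2804/1149
M: M0=0, M1=2804/1149, M2=-930/383, M3=-582/383, M4=7665/766, M5=0
seg 0: a=5, c=M0/2=0, d=(M1−M0)/(6·3)=1402/10341, b=Δ0−h0·(2M0+M1)/6=-1361/383
seg 1: a=-2, c=M1/2=1402/1149, d=(M2−M1)/(6·3)=-2797/10341, b=Δ1−h1·(2M1+M2)/6=41/383
seg 2: a=2, c=M2/2=-465/383, d=(M3−M2)/(6·2)=29/383, b=Δ2−h2·(2M2+M3)/6=48/383
seg 3: a=-2, c=M3/2=-291/383, d=(M4−M3)/(6·2)=2943/3064, b=Δ3−h3·(2M3+M4)/6=-1464/383
seg 4: a=-5, c=M4/2=7665/1532, d=(M5−M4)/(6·1)=-2555/1532, b=Δ4−h4·(2M4+M5)/6=3573/766
t_q=3/4 → seg 0, τ=3/4; S=5+-1361/383·τ+0·τ²+1402/10341·τ³=29317/12256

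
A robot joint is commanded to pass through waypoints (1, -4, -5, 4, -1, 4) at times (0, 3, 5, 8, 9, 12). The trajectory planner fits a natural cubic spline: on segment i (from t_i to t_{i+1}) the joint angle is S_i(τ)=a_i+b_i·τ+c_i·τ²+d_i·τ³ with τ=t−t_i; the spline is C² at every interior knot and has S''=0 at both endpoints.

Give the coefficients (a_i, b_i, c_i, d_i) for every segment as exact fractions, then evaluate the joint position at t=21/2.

Δ: Δ0=-5/3, Δ1=-1/2, Δ2=3, Δ3=-5, Δ4=5/3
row 1: diag=10, rhs=7; c'=1/5, d'=7/10
row 2: denom=10−2·1/5=48/5; d'=(21−2·7/10)/(48/5)=49/24
row 3: denom=8−3·5/16=113/16; d'=(-48−3·49/24)/(113/16)=-866/113
row 4: denom=8−1·16/113=888/113; d'=(40−1·-866/113)/(888/113)=2693/444
back: M4=2693/444
back: M3=-866/113−16/113·2693/444=-946/111
back: M2=49/24−5/16·-946/111=2089/444
back: M1=7/10−1/5·2089/444=-107/444
M: M0=0, M1=-107/444, M2=2089/444, M3=-946/111, M4=2693/444, M5=0
seg 0: a=1, c=M0/2=0, d=(M1−M0)/(6·3)=-107/7992, b=Δ0−h0·(2M0+M1)/6=-1373/888
seg 1: a=-4, c=M1/2=-107/888, d=(M2−M1)/(6·2)=61/148, b=Δ1−h1·(2M1+M2)/6=-847/444
seg 2: a=-5, c=M2/2=2089/888, d=(M3−M2)/(6·3)=-5873/7992, b=Δ2−h2·(2M2+M3)/6=1135/444
seg 3: a=4, c=M3/2=-473/111, d=(M4−M3)/(6·1)=2159/888, b=Δ3−h3·(2M3+M4)/6=-2815/888
seg 4: a=-1, c=M4/2=2693/888, d=(M5−M4)/(6·3)=-2693/7992, b=Δ4−h4·(2M4+M5)/6=-651/148
t_q=21/2 → seg 4, τ=3/2; S=-1+-651/148·τ+2693/888·τ²+-2693/7992·τ³=-4527/2368

  seg 0: a=1 b=-1373/888 c=0 d=-107/7992
  seg 1: a=-4 b=-847/444 c=-107/888 d=61/148
  seg 2: a=-5 b=1135/444 c=2089/888 d=-5873/7992
  seg 3: a=4 b=-2815/888 c=-473/111 d=2159/888
  seg 4: a=-1 b=-651/148 c=2693/888 d=-2693/7992
S(21/2) = -4527/2368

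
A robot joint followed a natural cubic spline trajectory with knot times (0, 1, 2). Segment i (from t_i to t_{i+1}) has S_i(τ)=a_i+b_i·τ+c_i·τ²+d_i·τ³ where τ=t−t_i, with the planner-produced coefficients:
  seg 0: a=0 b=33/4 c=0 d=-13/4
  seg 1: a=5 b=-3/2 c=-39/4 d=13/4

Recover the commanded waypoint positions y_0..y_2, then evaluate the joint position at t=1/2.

y_0=0 y_1=5 y_2=-3
S(1/2) = 119/32

y_0 = S_0(0) = a_0 = 0
y_1 = S_1(0) = a_1 = 5
y_2 = S_1(1) = -3
t_q=1/2 is in segment 0 (τ=1/2); S_0(τ)=119/32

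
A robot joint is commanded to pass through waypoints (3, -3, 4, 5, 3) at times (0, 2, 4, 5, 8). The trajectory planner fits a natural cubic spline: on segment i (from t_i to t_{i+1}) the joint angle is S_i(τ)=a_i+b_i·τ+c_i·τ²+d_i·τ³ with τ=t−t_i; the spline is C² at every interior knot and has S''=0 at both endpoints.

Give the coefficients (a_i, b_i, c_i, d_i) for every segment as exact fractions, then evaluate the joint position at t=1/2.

Δ: Δ0=-3, Δ1=7/2, Δ2=1, Δ3=-2/3
row 1: diag=8, rhs=39; c'=1/4, d'=39/8
row 2: denom=6−2·1/4=11/2; d'=(-15−2·39/8)/(11/2)=-9/2
row 3: denom=8−1·2/11=86/11; d'=(-10−1·-9/2)/(86/11)=-121/172
back: M3=-121/172
back: M2=-9/2−2/11·-121/172=-188/43
back: M1=39/8−1/4·-188/43=2053/344
M: M0=0, M1=2053/344, M2=-188/43, M3=-121/172, M4=0
seg 0: a=3, c=M0/2=0, d=(M1−M0)/(6·2)=2053/4128, b=Δ0−h0·(2M0+M1)/6=-5149/1032
seg 1: a=-3, c=M1/2=2053/688, d=(M2−M1)/(6·2)=-3557/4128, b=Δ1−h1·(2M1+M2)/6=505/516
seg 2: a=4, c=M2/2=-94/43, d=(M3−M2)/(6·1)=631/1032, b=Δ2−h2·(2M2+M3)/6=2657/1032
seg 3: a=5, c=M3/2=-121/344, d=(M4−M3)/(6·3)=121/3096, b=Δ3−h3·(2M3+M4)/6=19/516
t_q=1/2 → seg 0, τ=1/2; S=3+-5149/1032·τ+0·τ²+2053/4128·τ³=6247/11008

  seg 0: a=3 b=-5149/1032 c=0 d=2053/4128
  seg 1: a=-3 b=505/516 c=2053/688 d=-3557/4128
  seg 2: a=4 b=2657/1032 c=-94/43 d=631/1032
  seg 3: a=5 b=19/516 c=-121/344 d=121/3096
S(1/2) = 6247/11008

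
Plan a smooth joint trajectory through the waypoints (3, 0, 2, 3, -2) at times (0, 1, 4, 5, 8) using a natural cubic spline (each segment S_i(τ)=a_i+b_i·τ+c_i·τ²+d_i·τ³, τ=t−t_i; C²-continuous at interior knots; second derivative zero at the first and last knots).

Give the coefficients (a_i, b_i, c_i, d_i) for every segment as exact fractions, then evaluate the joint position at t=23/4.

  seg 0: a=3 b=-1511/432 c=0 d=215/432
  seg 1: a=0 b=-433/216 c=215/144 d=-781/3888
  seg 2: a=2 b=661/432 c=-17/54 d=-31/144
  seg 3: a=3 b=55/216 c=-415/432 d=415/3888
S(23/4) = 8281/3072

Δ: Δ0=-3, Δ1=2/3, Δ2=1, Δ3=-5/3
row 1: diag=8, rhs=22; c'=3/8, d'=11/4
row 2: denom=8−3·3/8=55/8; d'=(2−3·11/4)/(55/8)=-10/11
row 3: denom=8−1·8/55=432/55; d'=(-16−1·-10/11)/(432/55)=-415/216
back: M3=-415/216
back: M2=-10/11−8/55·-415/216=-17/27
back: M1=11/4−3/8·-17/27=215/72
M: M0=0, M1=215/72, M2=-17/27, M3=-415/216, M4=0
seg 0: a=3, c=M0/2=0, d=(M1−M0)/(6·1)=215/432, b=Δ0−h0·(2M0+M1)/6=-1511/432
seg 1: a=0, c=M1/2=215/144, d=(M2−M1)/(6·3)=-781/3888, b=Δ1−h1·(2M1+M2)/6=-433/216
seg 2: a=2, c=M2/2=-17/54, d=(M3−M2)/(6·1)=-31/144, b=Δ2−h2·(2M2+M3)/6=661/432
seg 3: a=3, c=M3/2=-415/432, d=(M4−M3)/(6·3)=415/3888, b=Δ3−h3·(2M3+M4)/6=55/216
t_q=23/4 → seg 3, τ=3/4; S=3+55/216·τ+-415/432·τ²+415/3888·τ³=8281/3072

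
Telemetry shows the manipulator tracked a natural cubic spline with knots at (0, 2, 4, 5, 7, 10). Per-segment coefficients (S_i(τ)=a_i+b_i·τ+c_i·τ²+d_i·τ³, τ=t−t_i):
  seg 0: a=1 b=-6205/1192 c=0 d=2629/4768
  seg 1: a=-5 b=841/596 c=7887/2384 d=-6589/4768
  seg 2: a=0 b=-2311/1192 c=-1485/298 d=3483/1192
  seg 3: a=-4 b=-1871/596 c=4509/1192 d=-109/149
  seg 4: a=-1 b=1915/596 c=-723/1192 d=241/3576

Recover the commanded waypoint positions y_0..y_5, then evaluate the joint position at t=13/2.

y_0=1 y_1=-5 y_2=0 y_3=-4 y_4=-1 y_5=5
S(13/2) = -12715/4768

y_0 = S_0(0) = a_0 = 1
y_1 = S_1(0) = a_1 = -5
y_2 = S_2(0) = a_2 = 0
y_3 = S_3(0) = a_3 = -4
y_4 = S_4(0) = a_4 = -1
y_5 = S_4(3) = 5
t_q=13/2 is in segment 3 (τ=3/2); S_3(τ)=-12715/4768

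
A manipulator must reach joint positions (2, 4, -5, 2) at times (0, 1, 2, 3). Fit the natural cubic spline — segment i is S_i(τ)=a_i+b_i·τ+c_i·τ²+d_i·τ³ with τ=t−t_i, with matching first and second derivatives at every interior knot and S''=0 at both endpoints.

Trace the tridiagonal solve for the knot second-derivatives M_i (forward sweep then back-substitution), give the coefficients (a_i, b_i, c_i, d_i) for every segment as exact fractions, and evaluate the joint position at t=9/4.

  seg 0: a=2 b=6 c=0 d=-4
  seg 1: a=4 b=-6 c=-12 d=9
  seg 2: a=-5 b=-3 c=15 d=-5
S(9/4) = -313/64

Δ: Δ0=2, Δ1=-9, Δ2=7
row 1: diag=4, rhs=-66; c'=1/4, d'=-33/2
row 2: denom=4−1·1/4=15/4; d'=(96−1·-33/2)/(15/4)=30
back: M2=30
back: M1=-33/2−1/4·30=-24
M: M0=0, M1=-24, M2=30, M3=0
seg 0: a=2, c=M0/2=0, d=(M1−M0)/(6·1)=-4, b=Δ0−h0·(2M0+M1)/6=6
seg 1: a=4, c=M1/2=-12, d=(M2−M1)/(6·1)=9, b=Δ1−h1·(2M1+M2)/6=-6
seg 2: a=-5, c=M2/2=15, d=(M3−M2)/(6·1)=-5, b=Δ2−h2·(2M2+M3)/6=-3
t_q=9/4 → seg 2, τ=1/4; S=-5+-3·τ+15·τ²+-5·τ³=-313/64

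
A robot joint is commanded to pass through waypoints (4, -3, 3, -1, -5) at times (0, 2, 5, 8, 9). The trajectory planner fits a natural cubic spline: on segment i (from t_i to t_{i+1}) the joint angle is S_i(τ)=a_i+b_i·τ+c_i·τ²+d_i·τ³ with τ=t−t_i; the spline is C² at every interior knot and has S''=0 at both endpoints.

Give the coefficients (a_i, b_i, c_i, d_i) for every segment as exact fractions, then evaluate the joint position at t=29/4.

  seg 0: a=4 b=-1931/399 c=0 d=1069/3192
  seg 1: a=-3 b=-655/798 c=1069/532 d=-5119/14364
  seg 2: a=3 b=2575/1596 c=-478/399 d=1033/14364
  seg 3: a=-1 b=-2899/798 c=-293/532 d=293/1596
S(29/4) = 2481/1792

Δ: Δ0=-7/2, Δ1=2, Δ2=-4/3, Δ3=-4
row 1: diag=10, rhs=33; c'=3/10, d'=33/10
row 2: denom=12−3·3/10=111/10; d'=(-20−3·33/10)/(111/10)=-299/111
row 3: denom=8−3·10/37=266/37; d'=(-16−3·-299/111)/(266/37)=-293/266
back: M3=-293/266
back: M2=-299/111−10/37·-293/266=-956/399
back: M1=33/10−3/10·-956/399=1069/266
M: M0=0, M1=1069/266, M2=-956/399, M3=-293/266, M4=0
seg 0: a=4, c=M0/2=0, d=(M1−M0)/(6·2)=1069/3192, b=Δ0−h0·(2M0+M1)/6=-1931/399
seg 1: a=-3, c=M1/2=1069/532, d=(M2−M1)/(6·3)=-5119/14364, b=Δ1−h1·(2M1+M2)/6=-655/798
seg 2: a=3, c=M2/2=-478/399, d=(M3−M2)/(6·3)=1033/14364, b=Δ2−h2·(2M2+M3)/6=2575/1596
seg 3: a=-1, c=M3/2=-293/532, d=(M4−M3)/(6·1)=293/1596, b=Δ3−h3·(2M3+M4)/6=-2899/798
t_q=29/4 → seg 2, τ=9/4; S=3+2575/1596·τ+-478/399·τ²+1033/14364·τ³=2481/1792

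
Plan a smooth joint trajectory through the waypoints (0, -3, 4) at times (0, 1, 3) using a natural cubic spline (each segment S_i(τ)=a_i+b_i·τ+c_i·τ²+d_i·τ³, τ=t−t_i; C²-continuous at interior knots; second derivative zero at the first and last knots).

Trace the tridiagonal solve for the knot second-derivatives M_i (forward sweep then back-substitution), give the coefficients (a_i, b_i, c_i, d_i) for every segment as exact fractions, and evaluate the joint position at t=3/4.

Δ: Δ0=-3, Δ1=7/2
row 1: diag=6, rhs=39; c'=1/3, d'=13/2
back: M1=13/2
M: M0=0, M1=13/2, M2=0
seg 0: a=0, c=M0/2=0, d=(M1−M0)/(6·1)=13/12, b=Δ0−h0·(2M0+M1)/6=-49/12
seg 1: a=-3, c=M1/2=13/4, d=(M2−M1)/(6·2)=-13/24, b=Δ1−h1·(2M1+M2)/6=-5/6
t_q=3/4 → seg 0, τ=3/4; S=0+-49/12·τ+0·τ²+13/12·τ³=-667/256

  seg 0: a=0 b=-49/12 c=0 d=13/12
  seg 1: a=-3 b=-5/6 c=13/4 d=-13/24
S(3/4) = -667/256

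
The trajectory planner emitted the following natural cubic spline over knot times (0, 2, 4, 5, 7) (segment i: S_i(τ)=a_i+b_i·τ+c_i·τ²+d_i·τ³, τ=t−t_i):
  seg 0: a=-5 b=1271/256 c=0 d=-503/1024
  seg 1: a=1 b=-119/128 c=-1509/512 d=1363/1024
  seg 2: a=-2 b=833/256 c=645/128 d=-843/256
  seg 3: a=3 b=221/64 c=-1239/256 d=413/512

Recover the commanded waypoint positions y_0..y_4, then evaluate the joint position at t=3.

y_0 = S_0(0) = a_0 = -5
y_1 = S_1(0) = a_1 = 1
y_2 = S_2(0) = a_2 = -2
y_3 = S_3(0) = a_3 = 3
y_4 = S_3(2) = -3
t_q=3 is in segment 1 (τ=1); S_1(τ)=-1583/1024

y_0=-5 y_1=1 y_2=-2 y_3=3 y_4=-3
S(3) = -1583/1024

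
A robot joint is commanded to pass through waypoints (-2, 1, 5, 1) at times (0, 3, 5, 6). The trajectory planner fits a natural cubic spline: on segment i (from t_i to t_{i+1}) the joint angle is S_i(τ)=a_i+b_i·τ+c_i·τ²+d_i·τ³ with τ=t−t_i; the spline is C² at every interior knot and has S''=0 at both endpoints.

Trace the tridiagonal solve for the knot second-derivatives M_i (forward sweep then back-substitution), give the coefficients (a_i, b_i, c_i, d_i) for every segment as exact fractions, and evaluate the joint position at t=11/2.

  seg 0: a=-2 b=1/28 c=0 d=3/28
  seg 1: a=1 b=41/14 c=27/28 d=-5/7
  seg 2: a=5 b=-25/14 c=-93/28 d=31/28
S(11/2) = 765/224

Δ: Δ0=1, Δ1=2, Δ2=-4
row 1: diag=10, rhs=6; c'=1/5, d'=3/5
row 2: denom=6−2·1/5=28/5; d'=(-36−2·3/5)/(28/5)=-93/14
back: M2=-93/14
back: M1=3/5−1/5·-93/14=27/14
M: M0=0, M1=27/14, M2=-93/14, M3=0
seg 0: a=-2, c=M0/2=0, d=(M1−M0)/(6·3)=3/28, b=Δ0−h0·(2M0+M1)/6=1/28
seg 1: a=1, c=M1/2=27/28, d=(M2−M1)/(6·2)=-5/7, b=Δ1−h1·(2M1+M2)/6=41/14
seg 2: a=5, c=M2/2=-93/28, d=(M3−M2)/(6·1)=31/28, b=Δ2−h2·(2M2+M3)/6=-25/14
t_q=11/2 → seg 2, τ=1/2; S=5+-25/14·τ+-93/28·τ²+31/28·τ³=765/224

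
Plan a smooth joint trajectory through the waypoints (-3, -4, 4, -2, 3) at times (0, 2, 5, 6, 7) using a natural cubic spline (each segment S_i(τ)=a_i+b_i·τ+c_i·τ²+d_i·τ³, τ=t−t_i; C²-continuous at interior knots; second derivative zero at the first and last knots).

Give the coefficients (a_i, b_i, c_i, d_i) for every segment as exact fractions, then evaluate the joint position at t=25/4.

  seg 0: a=-3 b=-911/411 c=0 d=1411/3288
  seg 1: a=-4 b=2411/822 c=1411/548 d=-4379/4932
  seg 2: a=4 b=-9191/1644 c=-742/137 d=8231/1644
  seg 3: a=-2 b=-1153/822 c=5263/548 d=-5263/1644
S(25/4) = -63145/35072

Δ: Δ0=-1/2, Δ1=8/3, Δ2=-6, Δ3=5
row 1: diag=10, rhs=19; c'=3/10, d'=19/10
row 2: denom=8−3·3/10=71/10; d'=(-52−3·19/10)/(71/10)=-577/71
row 3: denom=4−1·10/71=274/71; d'=(66−1·-577/71)/(274/71)=5263/274
back: M3=5263/274
back: M2=-577/71−10/71·5263/274=-1484/137
back: M1=19/10−3/10·-1484/137=1411/274
M: M0=0, M1=1411/274, M2=-1484/137, M3=5263/274, M4=0
seg 0: a=-3, c=M0/2=0, d=(M1−M0)/(6·2)=1411/3288, b=Δ0−h0·(2M0+M1)/6=-911/411
seg 1: a=-4, c=M1/2=1411/548, d=(M2−M1)/(6·3)=-4379/4932, b=Δ1−h1·(2M1+M2)/6=2411/822
seg 2: a=4, c=M2/2=-742/137, d=(M3−M2)/(6·1)=8231/1644, b=Δ2−h2·(2M2+M3)/6=-9191/1644
seg 3: a=-2, c=M3/2=5263/548, d=(M4−M3)/(6·1)=-5263/1644, b=Δ3−h3·(2M3+M4)/6=-1153/822
t_q=25/4 → seg 3, τ=1/4; S=-2+-1153/822·τ+5263/548·τ²+-5263/1644·τ³=-63145/35072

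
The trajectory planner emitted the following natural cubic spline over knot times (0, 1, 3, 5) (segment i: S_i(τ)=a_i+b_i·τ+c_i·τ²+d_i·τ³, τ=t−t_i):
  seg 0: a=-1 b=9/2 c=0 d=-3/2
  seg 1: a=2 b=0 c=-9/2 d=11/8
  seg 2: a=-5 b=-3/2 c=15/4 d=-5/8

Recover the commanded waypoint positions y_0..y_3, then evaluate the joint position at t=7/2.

y_0 = S_0(0) = a_0 = -1
y_1 = S_1(0) = a_1 = 2
y_2 = S_2(0) = a_2 = -5
y_3 = S_2(2) = 2
t_q=7/2 is in segment 2 (τ=1/2); S_2(τ)=-313/64

y_0=-1 y_1=2 y_2=-5 y_3=2
S(7/2) = -313/64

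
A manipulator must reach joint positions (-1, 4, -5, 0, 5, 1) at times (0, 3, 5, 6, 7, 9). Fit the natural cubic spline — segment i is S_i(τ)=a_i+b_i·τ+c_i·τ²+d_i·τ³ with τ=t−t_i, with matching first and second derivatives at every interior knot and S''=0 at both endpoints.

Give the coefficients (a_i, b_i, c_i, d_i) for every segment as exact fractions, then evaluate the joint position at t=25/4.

  seg 0: a=-1 b=17273/3684 c=0 d=-1237/3684
  seg 1: a=4 b=-8063/1842 c=-3711/1228 d=10907/7368
  seg 2: a=-5 b=1196/921 c=1799/307 d=-1988/921
  seg 3: a=0 b=6026/921 c=-189/307 d=-854/921
  seg 4: a=5 b=2330/921 c=-1043/307 d=1043/1842
S(25/4) = 15549/9824

Δ: Δ0=5/3, Δ1=-9/2, Δ2=5, Δ3=5, Δ4=-2
row 1: diag=10, rhs=-37; c'=1/5, d'=-37/10
row 2: denom=6−2·1/5=28/5; d'=(57−2·-37/10)/(28/5)=23/2
row 3: denom=4−1·5/28=107/28; d'=(0−1·23/2)/(107/28)=-322/107
row 4: denom=6−1·28/107=614/107; d'=(-42−1·-322/107)/(614/107)=-2086/307
back: M4=-2086/307
back: M3=-322/107−28/107·-2086/307=-378/307
back: M2=23/2−5/28·-378/307=3598/307
back: M1=-37/10−1/5·3598/307=-3711/614
M: M0=0, M1=-3711/614, M2=3598/307, M3=-378/307, M4=-2086/307, M5=0
seg 0: a=-1, c=M0/2=0, d=(M1−M0)/(6·3)=-1237/3684, b=Δ0−h0·(2M0+M1)/6=17273/3684
seg 1: a=4, c=M1/2=-3711/1228, d=(M2−M1)/(6·2)=10907/7368, b=Δ1−h1·(2M1+M2)/6=-8063/1842
seg 2: a=-5, c=M2/2=1799/307, d=(M3−M2)/(6·1)=-1988/921, b=Δ2−h2·(2M2+M3)/6=1196/921
seg 3: a=0, c=M3/2=-189/307, d=(M4−M3)/(6·1)=-854/921, b=Δ3−h3·(2M3+M4)/6=6026/921
seg 4: a=5, c=M4/2=-1043/307, d=(M5−M4)/(6·2)=1043/1842, b=Δ4−h4·(2M4+M5)/6=2330/921
t_q=25/4 → seg 3, τ=1/4; S=0+6026/921·τ+-189/307·τ²+-854/921·τ³=15549/9824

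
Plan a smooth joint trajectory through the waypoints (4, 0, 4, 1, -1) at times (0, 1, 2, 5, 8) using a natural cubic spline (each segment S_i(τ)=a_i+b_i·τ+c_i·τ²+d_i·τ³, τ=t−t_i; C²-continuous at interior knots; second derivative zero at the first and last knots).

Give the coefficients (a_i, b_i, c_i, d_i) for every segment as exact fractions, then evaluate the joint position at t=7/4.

Δ: Δ0=-4, Δ1=4, Δ2=-1, Δ3=-2/3
row 1: diag=4, rhs=48; c'=1/4, d'=12
row 2: denom=8−1·1/4=31/4; d'=(-30−1·12)/(31/4)=-168/31
row 3: denom=12−3·12/31=336/31; d'=(2−3·-168/31)/(336/31)=283/168
back: M3=283/168
back: M2=-168/31−12/31·283/168=-85/14
back: M1=12−1/4·-85/14=757/56
M: M0=0, M1=757/56, M2=-85/14, M3=283/168, M4=0
seg 0: a=4, c=M0/2=0, d=(M1−M0)/(6·1)=757/336, b=Δ0−h0·(2M0+M1)/6=-2101/336
seg 1: a=0, c=M1/2=757/112, d=(M2−M1)/(6·1)=-1097/336, b=Δ1−h1·(2M1+M2)/6=85/168
seg 2: a=4, c=M2/2=-85/28, d=(M3−M2)/(6·3)=1303/3024, b=Δ2−h2·(2M2+M3)/6=203/48
seg 3: a=1, c=M3/2=283/336, d=(M4−M3)/(6·3)=-283/3024, b=Δ3−h3·(2M3+M4)/6=-395/168
t_q=7/4 → seg 1, τ=3/4; S=0+85/168·τ+757/112·τ²+-1097/336·τ³=20099/7168

  seg 0: a=4 b=-2101/336 c=0 d=757/336
  seg 1: a=0 b=85/168 c=757/112 d=-1097/336
  seg 2: a=4 b=203/48 c=-85/28 d=1303/3024
  seg 3: a=1 b=-395/168 c=283/336 d=-283/3024
S(7/4) = 20099/7168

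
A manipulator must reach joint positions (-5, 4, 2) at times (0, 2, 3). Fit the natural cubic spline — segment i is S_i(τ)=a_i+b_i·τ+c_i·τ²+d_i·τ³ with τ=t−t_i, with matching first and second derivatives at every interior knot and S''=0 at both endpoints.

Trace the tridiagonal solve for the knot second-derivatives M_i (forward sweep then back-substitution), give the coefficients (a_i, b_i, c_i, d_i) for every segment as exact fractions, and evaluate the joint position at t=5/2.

  seg 0: a=-5 b=20/3 c=0 d=-13/24
  seg 1: a=4 b=1/6 c=-13/4 d=13/12
S(5/2) = 109/32

Δ: Δ0=9/2, Δ1=-2
row 1: diag=6, rhs=-39; c'=1/6, d'=-13/2
back: M1=-13/2
M: M0=0, M1=-13/2, M2=0
seg 0: a=-5, c=M0/2=0, d=(M1−M0)/(6·2)=-13/24, b=Δ0−h0·(2M0+M1)/6=20/3
seg 1: a=4, c=M1/2=-13/4, d=(M2−M1)/(6·1)=13/12, b=Δ1−h1·(2M1+M2)/6=1/6
t_q=5/2 → seg 1, τ=1/2; S=4+1/6·τ+-13/4·τ²+13/12·τ³=109/32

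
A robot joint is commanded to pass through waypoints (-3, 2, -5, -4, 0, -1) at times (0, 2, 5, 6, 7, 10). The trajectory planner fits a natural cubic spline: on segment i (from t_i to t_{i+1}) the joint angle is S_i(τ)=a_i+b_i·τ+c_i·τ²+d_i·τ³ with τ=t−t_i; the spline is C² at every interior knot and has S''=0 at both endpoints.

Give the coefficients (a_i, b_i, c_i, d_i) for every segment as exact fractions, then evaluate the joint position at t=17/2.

  seg 0: a=-3 b=16145/4242 c=0 d=-1385/4242
  seg 1: a=2 b=-475/4242 c=-1385/707 d=1723/4242
  seg 2: a=-5 b=-1907/2121 c=2399/1414 d=859/4242
  seg 3: a=-4 b=13157/4242 c=1629/707 d=-5963/4242
  seg 4: a=0 b=7408/2121 c=-2705/1414 d=2705/12726
S(17/2) = 18689/11312

Δ: Δ0=5/2, Δ1=-7/3, Δ2=1, Δ3=4, Δ4=-1/3
row 1: diag=10, rhs=-29; c'=3/10, d'=-29/10
row 2: denom=8−3·3/10=71/10; d'=(20−3·-29/10)/(71/10)=287/71
row 3: denom=4−1·10/71=274/71; d'=(18−1·287/71)/(274/71)=991/274
row 4: denom=8−1·71/274=2121/274; d'=(-26−1·991/274)/(2121/274)=-2705/707
back: M4=-2705/707
back: M3=991/274−71/274·-2705/707=3258/707
back: M2=287/71−10/71·3258/707=2399/707
back: M1=-29/10−3/10·2399/707=-2770/707
M: M0=0, M1=-2770/707, M2=2399/707, M3=3258/707, M4=-2705/707, M5=0
seg 0: a=-3, c=M0/2=0, d=(M1−M0)/(6·2)=-1385/4242, b=Δ0−h0·(2M0+M1)/6=16145/4242
seg 1: a=2, c=M1/2=-1385/707, d=(M2−M1)/(6·3)=1723/4242, b=Δ1−h1·(2M1+M2)/6=-475/4242
seg 2: a=-5, c=M2/2=2399/1414, d=(M3−M2)/(6·1)=859/4242, b=Δ2−h2·(2M2+M3)/6=-1907/2121
seg 3: a=-4, c=M3/2=1629/707, d=(M4−M3)/(6·1)=-5963/4242, b=Δ3−h3·(2M3+M4)/6=13157/4242
seg 4: a=0, c=M4/2=-2705/1414, d=(M5−M4)/(6·3)=2705/12726, b=Δ4−h4·(2M4+M5)/6=7408/2121
t_q=17/2 → seg 4, τ=3/2; S=0+7408/2121·τ+-2705/1414·τ²+2705/12726·τ³=18689/11312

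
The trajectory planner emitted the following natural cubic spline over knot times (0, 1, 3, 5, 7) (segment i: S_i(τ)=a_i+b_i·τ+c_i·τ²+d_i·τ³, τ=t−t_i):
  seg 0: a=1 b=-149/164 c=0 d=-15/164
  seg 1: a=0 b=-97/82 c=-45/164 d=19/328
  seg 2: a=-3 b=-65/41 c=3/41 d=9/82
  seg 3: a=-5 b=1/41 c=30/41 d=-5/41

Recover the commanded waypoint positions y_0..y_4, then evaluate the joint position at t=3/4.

y_0=1 y_1=0 y_2=-3 y_3=-5 y_4=-3
S(3/4) = 2939/10496

y_0 = S_0(0) = a_0 = 1
y_1 = S_1(0) = a_1 = 0
y_2 = S_2(0) = a_2 = -3
y_3 = S_3(0) = a_3 = -5
y_4 = S_3(2) = -3
t_q=3/4 is in segment 0 (τ=3/4); S_0(τ)=2939/10496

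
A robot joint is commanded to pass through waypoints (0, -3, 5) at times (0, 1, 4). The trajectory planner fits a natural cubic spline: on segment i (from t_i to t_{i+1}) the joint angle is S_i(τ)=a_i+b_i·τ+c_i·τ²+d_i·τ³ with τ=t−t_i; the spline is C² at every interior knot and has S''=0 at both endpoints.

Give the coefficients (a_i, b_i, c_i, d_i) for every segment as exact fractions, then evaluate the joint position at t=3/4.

  seg 0: a=0 b=-89/24 c=0 d=17/24
  seg 1: a=-3 b=-19/12 c=17/8 d=-17/72
S(3/4) = -1271/512

Δ: Δ0=-3, Δ1=8/3
row 1: diag=8, rhs=34; c'=3/8, d'=17/4
back: M1=17/4
M: M0=0, M1=17/4, M2=0
seg 0: a=0, c=M0/2=0, d=(M1−M0)/(6·1)=17/24, b=Δ0−h0·(2M0+M1)/6=-89/24
seg 1: a=-3, c=M1/2=17/8, d=(M2−M1)/(6·3)=-17/72, b=Δ1−h1·(2M1+M2)/6=-19/12
t_q=3/4 → seg 0, τ=3/4; S=0+-89/24·τ+0·τ²+17/24·τ³=-1271/512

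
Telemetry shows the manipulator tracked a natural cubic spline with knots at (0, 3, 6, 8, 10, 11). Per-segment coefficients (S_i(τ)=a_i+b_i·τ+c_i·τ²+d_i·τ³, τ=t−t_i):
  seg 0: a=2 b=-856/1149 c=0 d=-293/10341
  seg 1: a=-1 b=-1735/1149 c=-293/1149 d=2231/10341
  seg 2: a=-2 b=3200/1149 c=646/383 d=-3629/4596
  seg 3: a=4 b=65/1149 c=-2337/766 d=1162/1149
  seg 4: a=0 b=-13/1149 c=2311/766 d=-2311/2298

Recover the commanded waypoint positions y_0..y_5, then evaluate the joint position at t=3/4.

y_0=2 y_1=-1 y_2=-2 y_3=4 y_4=0 y_5=2
S(3/4) = 35035/24512

y_0 = S_0(0) = a_0 = 2
y_1 = S_1(0) = a_1 = -1
y_2 = S_2(0) = a_2 = -2
y_3 = S_3(0) = a_3 = 4
y_4 = S_4(0) = a_4 = 0
y_5 = S_4(1) = 2
t_q=3/4 is in segment 0 (τ=3/4); S_0(τ)=35035/24512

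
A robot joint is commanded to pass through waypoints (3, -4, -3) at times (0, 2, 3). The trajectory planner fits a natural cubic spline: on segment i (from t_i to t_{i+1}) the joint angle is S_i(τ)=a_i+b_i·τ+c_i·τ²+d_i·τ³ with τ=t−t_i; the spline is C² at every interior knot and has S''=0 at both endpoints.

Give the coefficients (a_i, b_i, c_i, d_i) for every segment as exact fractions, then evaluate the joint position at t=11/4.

Δ: Δ0=-7/2, Δ1=1
row 1: diag=6, rhs=27; c'=1/6, d'=9/2
back: M1=9/2
M: M0=0, M1=9/2, M2=0
seg 0: a=3, c=M0/2=0, d=(M1−M0)/(6·2)=3/8, b=Δ0−h0·(2M0+M1)/6=-5
seg 1: a=-4, c=M1/2=9/4, d=(M2−M1)/(6·1)=-3/4, b=Δ1−h1·(2M1+M2)/6=-1/2
t_q=11/4 → seg 1, τ=3/4; S=-4+-1/2·τ+9/4·τ²+-3/4·τ³=-877/256

  seg 0: a=3 b=-5 c=0 d=3/8
  seg 1: a=-4 b=-1/2 c=9/4 d=-3/4
S(11/4) = -877/256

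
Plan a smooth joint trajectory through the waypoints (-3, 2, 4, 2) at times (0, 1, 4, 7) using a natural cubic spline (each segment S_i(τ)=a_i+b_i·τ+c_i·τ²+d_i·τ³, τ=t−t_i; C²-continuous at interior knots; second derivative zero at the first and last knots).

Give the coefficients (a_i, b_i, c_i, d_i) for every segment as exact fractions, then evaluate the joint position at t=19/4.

  seg 0: a=-3 b=161/29 c=0 d=-16/29
  seg 1: a=2 b=113/29 c=-48/29 d=151/783
  seg 2: a=4 b=-24/29 c=7/87 d=-7/783
S(19/4) = 6349/1856

Δ: Δ0=5, Δ1=2/3, Δ2=-2/3
row 1: diag=8, rhs=-26; c'=3/8, d'=-13/4
row 2: denom=12−3·3/8=87/8; d'=(-8−3·-13/4)/(87/8)=14/87
back: M2=14/87
back: M1=-13/4−3/8·14/87=-96/29
M: M0=0, M1=-96/29, M2=14/87, M3=0
seg 0: a=-3, c=M0/2=0, d=(M1−M0)/(6·1)=-16/29, b=Δ0−h0·(2M0+M1)/6=161/29
seg 1: a=2, c=M1/2=-48/29, d=(M2−M1)/(6·3)=151/783, b=Δ1−h1·(2M1+M2)/6=113/29
seg 2: a=4, c=M2/2=7/87, d=(M3−M2)/(6·3)=-7/783, b=Δ2−h2·(2M2+M3)/6=-24/29
t_q=19/4 → seg 2, τ=3/4; S=4+-24/29·τ+7/87·τ²+-7/783·τ³=6349/1856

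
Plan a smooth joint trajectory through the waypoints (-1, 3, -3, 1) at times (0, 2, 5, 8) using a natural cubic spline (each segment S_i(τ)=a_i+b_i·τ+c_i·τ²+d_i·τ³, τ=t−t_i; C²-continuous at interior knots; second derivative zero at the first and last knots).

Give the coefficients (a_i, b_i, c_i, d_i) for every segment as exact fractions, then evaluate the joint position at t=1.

Δ: Δ0=2, Δ1=-2, Δ2=4/3
row 1: diag=10, rhs=-24; c'=3/10, d'=-12/5
row 2: denom=12−3·3/10=111/10; d'=(20−3·-12/5)/(111/10)=272/111
back: M2=272/111
back: M1=-12/5−3/10·272/111=-116/37
M: M0=0, M1=-116/37, M2=272/111, M3=0
seg 0: a=-1, c=M0/2=0, d=(M1−M0)/(6·2)=-29/111, b=Δ0−h0·(2M0+M1)/6=338/111
seg 1: a=3, c=M1/2=-58/37, d=(M2−M1)/(6·3)=310/999, b=Δ1−h1·(2M1+M2)/6=-10/111
seg 2: a=-3, c=M2/2=136/111, d=(M3−M2)/(6·3)=-136/999, b=Δ2−h2·(2M2+M3)/6=-124/111
t_q=1 → seg 0, τ=1; S=-1+338/111·τ+0·τ²+-29/111·τ³=66/37

  seg 0: a=-1 b=338/111 c=0 d=-29/111
  seg 1: a=3 b=-10/111 c=-58/37 d=310/999
  seg 2: a=-3 b=-124/111 c=136/111 d=-136/999
S(1) = 66/37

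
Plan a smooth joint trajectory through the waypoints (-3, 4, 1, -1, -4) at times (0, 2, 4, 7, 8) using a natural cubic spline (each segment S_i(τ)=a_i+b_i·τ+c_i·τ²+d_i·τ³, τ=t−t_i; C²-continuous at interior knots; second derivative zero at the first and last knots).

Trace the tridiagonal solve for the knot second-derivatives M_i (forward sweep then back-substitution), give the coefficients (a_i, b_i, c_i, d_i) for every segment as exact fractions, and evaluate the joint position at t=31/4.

  seg 0: a=-3 b=3961/804 c=0 d=-1147/3216
  seg 1: a=4 b=130/201 c=-1147/536 d=1715/3216
  seg 2: a=1 b=-1217/804 c=71/67 d=-625/2412
  seg 3: a=-1 b=-865/402 c=-341/268 d=341/804
S(31/4) = -54039/17152

Δ: Δ0=7/2, Δ1=-3/2, Δ2=-2/3, Δ3=-3
row 1: diag=8, rhs=-30; c'=1/4, d'=-15/4
row 2: denom=10−2·1/4=19/2; d'=(5−2·-15/4)/(19/2)=25/19
row 3: denom=8−3·6/19=134/19; d'=(-14−3·25/19)/(134/19)=-341/134
back: M3=-341/134
back: M2=25/19−6/19·-341/134=142/67
back: M1=-15/4−1/4·142/67=-1147/268
M: M0=0, M1=-1147/268, M2=142/67, M3=-341/134, M4=0
seg 0: a=-3, c=M0/2=0, d=(M1−M0)/(6·2)=-1147/3216, b=Δ0−h0·(2M0+M1)/6=3961/804
seg 1: a=4, c=M1/2=-1147/536, d=(M2−M1)/(6·2)=1715/3216, b=Δ1−h1·(2M1+M2)/6=130/201
seg 2: a=1, c=M2/2=71/67, d=(M3−M2)/(6·3)=-625/2412, b=Δ2−h2·(2M2+M3)/6=-1217/804
seg 3: a=-1, c=M3/2=-341/268, d=(M4−M3)/(6·1)=341/804, b=Δ3−h3·(2M3+M4)/6=-865/402
t_q=31/4 → seg 3, τ=3/4; S=-1+-865/402·τ+-341/268·τ²+341/804·τ³=-54039/17152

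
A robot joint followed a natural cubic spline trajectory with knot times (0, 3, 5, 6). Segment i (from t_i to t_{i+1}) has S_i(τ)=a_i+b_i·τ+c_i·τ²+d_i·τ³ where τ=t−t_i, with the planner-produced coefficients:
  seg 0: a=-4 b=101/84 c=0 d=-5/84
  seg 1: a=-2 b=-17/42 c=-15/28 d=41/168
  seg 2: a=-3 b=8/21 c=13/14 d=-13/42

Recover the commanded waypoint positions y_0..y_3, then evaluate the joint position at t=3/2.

y_0 = S_0(0) = a_0 = -4
y_1 = S_1(0) = a_1 = -2
y_2 = S_2(0) = a_2 = -3
y_3 = S_2(1) = -2
t_q=3/2 is in segment 0 (τ=3/2); S_0(τ)=-537/224

y_0=-4 y_1=-2 y_2=-3 y_3=-2
S(3/2) = -537/224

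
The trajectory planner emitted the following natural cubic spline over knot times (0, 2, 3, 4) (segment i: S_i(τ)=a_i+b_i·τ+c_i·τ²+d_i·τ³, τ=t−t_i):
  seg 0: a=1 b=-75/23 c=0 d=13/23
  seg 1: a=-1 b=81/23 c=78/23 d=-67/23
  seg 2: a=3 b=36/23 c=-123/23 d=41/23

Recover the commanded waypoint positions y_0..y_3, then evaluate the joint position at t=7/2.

y_0=1 y_1=-1 y_2=3 y_3=1
S(7/2) = 491/184

y_0 = S_0(0) = a_0 = 1
y_1 = S_1(0) = a_1 = -1
y_2 = S_2(0) = a_2 = 3
y_3 = S_2(1) = 1
t_q=7/2 is in segment 2 (τ=1/2); S_2(τ)=491/184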